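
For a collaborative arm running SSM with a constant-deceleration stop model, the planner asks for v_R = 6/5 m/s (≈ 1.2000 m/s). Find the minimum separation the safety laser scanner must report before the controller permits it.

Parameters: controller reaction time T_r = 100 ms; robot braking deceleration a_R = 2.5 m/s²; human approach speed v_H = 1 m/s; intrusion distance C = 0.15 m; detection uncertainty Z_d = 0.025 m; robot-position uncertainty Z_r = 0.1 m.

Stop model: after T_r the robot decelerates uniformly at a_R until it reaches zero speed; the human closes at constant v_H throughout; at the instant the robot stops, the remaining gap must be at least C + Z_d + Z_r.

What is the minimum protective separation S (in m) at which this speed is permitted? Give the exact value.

S_min = 1263/1000 m = 1.2630 m

stop time T_s = (6/5)/(5/2) = 0.4800 s
robot in T_r: 1.2000·0.1000 = 0.1200 m
robot under decel: 1.2000²/(2·2.5000) = 0.2880 m
human over T_r+T_s: 1.0000·(0.1000+0.4800) = 0.5800 m
C+Z_d+Z_r = 0.1500+0.0250+0.1000 = 0.2750 m
S_min ≈ 0.1200+0.2880+0.5800+0.2750  ⇒  S_min = 1263/1000 m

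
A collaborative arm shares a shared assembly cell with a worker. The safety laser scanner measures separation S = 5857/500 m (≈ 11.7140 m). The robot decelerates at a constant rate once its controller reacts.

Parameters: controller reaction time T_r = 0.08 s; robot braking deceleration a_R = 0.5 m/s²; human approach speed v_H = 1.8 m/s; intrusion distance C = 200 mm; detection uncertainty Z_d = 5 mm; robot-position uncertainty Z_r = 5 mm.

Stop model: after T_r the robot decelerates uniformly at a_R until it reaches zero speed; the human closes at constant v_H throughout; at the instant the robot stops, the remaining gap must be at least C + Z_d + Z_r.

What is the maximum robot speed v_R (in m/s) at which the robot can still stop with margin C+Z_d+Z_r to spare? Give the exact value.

v_R_max = 2 m/s = 2.0000 m/s

quadratic (1)·v² + (92/25)·v + (-284/25) = 0
  disc = (92/25)² − 4·(1)·(-284/25) = 36864/625 ; √disc = 192/25
  v_R = (−(92/25) + 192/25) / (2·(1)) = 2 m/s
check:
T_s = v_R/a_R = 2/(1/2) = 4.0000 s
reaction-phase robot travel = 2.0000·0.0800 = 0.1600 m
braking distance = 2.0000²/(2·0.5000) = 4.0000 m
person approaches 1.8000·(0.0800+4.0000) = 7.3440 m
margins: 0.2000+0.0050+0.0050 = 0.2100 m
sum ≈ 0.1600+4.0000+7.3440+0.2100 ≈ 11.7140 m = S ✓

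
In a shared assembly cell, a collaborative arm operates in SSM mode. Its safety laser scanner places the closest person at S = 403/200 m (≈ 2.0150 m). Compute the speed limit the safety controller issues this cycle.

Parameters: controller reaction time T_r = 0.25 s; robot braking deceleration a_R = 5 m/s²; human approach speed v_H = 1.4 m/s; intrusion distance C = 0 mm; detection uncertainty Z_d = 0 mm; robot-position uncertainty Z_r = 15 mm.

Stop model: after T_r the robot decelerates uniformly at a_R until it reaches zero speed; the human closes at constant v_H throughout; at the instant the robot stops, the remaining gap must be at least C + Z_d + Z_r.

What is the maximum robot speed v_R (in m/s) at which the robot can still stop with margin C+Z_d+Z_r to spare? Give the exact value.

quadratic (1/10)·v² + (53/100)·v + (-33/20) = 0
  disc = (53/100)² − 4·(1/10)·(-33/20) = 9409/10000 ; √disc = 97/100
  v_R = (−(53/100) + 97/100) / (2·(1/10)) = 11/5 m/s
check:
stop time T_s = (11/5)/5 = 0.4400 s
reaction-phase robot travel = 2.2000·0.2500 = 0.5500 m
braking distance = 2.2000²/(2·5.0000) = 0.4840 m
human closes 1.4000·0.6900 = 0.9660 m
C+Z_d+Z_r = 0.0000+0.0000+0.0150 = 0.0150 m
sum ≈ 0.5500+0.4840+0.9660+0.0150 ≈ 2.0150 m = S ✓

v_R_max = 11/5 m/s = 2.2000 m/s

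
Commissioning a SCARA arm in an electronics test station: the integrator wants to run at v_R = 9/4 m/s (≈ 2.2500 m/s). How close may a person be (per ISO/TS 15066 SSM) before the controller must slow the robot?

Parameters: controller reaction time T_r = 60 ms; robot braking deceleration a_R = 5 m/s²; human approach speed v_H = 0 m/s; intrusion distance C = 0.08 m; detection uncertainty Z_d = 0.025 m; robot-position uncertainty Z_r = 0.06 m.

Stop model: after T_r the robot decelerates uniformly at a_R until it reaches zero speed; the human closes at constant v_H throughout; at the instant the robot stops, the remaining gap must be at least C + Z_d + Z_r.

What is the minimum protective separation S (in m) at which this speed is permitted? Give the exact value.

S_min = 129/160 m = 0.8063 m

stop time T_s = (9/4)/5 = 0.4500 s
robot covers v_R·T_r = 2.2500·0.0600 = 0.1350 m before braking
braking distance = 2.2500²/(2·5.0000) = 0.5062 m
person approaches 0.0000·(0.0600+0.4500) = 0.0000 m
margins: 0.0800+0.0250+0.0600 = 0.1650 m
S_min ≈ 0.1350+0.5062+0.0000+0.1650  ⇒  S_min = 129/160 m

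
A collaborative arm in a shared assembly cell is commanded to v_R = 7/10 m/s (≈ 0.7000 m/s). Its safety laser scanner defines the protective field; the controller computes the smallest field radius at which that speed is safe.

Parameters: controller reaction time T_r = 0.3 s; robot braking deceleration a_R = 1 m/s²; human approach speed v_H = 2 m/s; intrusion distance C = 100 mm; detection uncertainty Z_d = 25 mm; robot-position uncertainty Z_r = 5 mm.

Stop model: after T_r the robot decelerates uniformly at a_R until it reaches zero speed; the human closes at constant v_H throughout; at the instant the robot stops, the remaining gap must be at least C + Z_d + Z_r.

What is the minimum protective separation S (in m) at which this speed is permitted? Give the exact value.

braking lasts T_s = (7/10)/1 = 0.7000 s
reaction-phase robot travel = 0.7000·0.3000 = 0.2100 m
robot covers 0.7000·0.7000 − ½·1.0000·0.7000² = 0.2450 m while stopping
human closes 2.0000·1.0000 = 2.0000 m
residual clearance needed = 0.1000+0.0250+0.0050 = 0.1300 m
S_min ≈ 0.2100+0.2450+2.0000+0.1300  ⇒  S_min = 517/200 m

S_min = 517/200 m = 2.5850 m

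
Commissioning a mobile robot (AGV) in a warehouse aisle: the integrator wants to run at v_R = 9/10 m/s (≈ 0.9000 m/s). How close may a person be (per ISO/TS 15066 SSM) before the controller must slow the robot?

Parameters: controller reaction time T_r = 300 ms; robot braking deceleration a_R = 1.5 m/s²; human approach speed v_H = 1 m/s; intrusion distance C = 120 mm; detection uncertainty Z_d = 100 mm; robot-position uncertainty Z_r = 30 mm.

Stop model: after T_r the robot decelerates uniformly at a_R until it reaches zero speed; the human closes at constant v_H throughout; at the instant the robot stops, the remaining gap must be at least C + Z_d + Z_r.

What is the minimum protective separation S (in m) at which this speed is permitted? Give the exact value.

T_s = v_R/a_R = (9/10)/(3/2) = 0.6000 s
reaction-phase robot travel = 0.9000·0.3000 = 0.2700 m
braking distance = 0.9000²/(2·1.5000) = 0.2700 m
human over T_r+T_s: 1.0000·(0.3000+0.6000) = 0.9000 m
residual clearance needed = 0.1200+0.1000+0.0300 = 0.2500 m
S_min ≈ 0.2700+0.2700+0.9000+0.2500  ⇒  S_min = 169/100 m

S_min = 169/100 m = 1.6900 m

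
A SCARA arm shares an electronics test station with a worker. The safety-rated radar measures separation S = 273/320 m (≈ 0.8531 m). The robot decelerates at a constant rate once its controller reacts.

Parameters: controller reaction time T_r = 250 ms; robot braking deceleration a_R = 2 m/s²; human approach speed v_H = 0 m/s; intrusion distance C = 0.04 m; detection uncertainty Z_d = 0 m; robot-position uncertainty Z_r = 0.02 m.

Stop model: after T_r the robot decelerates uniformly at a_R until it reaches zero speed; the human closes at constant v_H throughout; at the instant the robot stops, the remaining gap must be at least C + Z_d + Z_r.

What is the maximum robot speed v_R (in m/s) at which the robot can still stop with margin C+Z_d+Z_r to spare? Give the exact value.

at the boundary: (1/4)·v² + (1/4)·v + (-1269/1600) = 0
  disc = (1/4)² − 4·(1/4)·(-1269/1600) = 1369/1600 ; √disc = 37/40
  v_R = (−(1/4) + 37/40) / (2·(1/4)) = 27/20 m/s
check:
stop time T_s = (27/20)/2 = 0.6750 s
robot covers v_R·T_r = 1.3500·0.2500 = 0.3375 m before braking
braking distance = 1.3500²/(2·2.0000) = 0.4556 m
person approaches 0.0000·(0.2500+0.6750) = 0.0000 m
residual clearance needed = 0.0400+0.0000+0.0200 = 0.0600 m
sum ≈ 0.3375+0.4556+0.0000+0.0600 ≈ 0.8531 m = S ✓

v_R_max = 27/20 m/s = 1.3500 m/s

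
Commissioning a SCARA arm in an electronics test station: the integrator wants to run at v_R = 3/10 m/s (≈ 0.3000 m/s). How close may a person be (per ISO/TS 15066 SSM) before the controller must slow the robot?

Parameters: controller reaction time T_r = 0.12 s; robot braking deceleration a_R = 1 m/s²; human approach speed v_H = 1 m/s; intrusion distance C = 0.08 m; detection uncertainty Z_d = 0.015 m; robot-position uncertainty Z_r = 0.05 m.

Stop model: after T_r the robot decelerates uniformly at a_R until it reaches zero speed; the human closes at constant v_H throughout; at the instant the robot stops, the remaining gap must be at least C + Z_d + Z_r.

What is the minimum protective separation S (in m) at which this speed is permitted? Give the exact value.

braking lasts T_s = (3/10)/1 = 0.3000 s
reaction-phase robot travel = 0.3000·0.1200 = 0.0360 m
braking distance = 0.3000²/(2·1.0000) = 0.0450 m
human closes 1.0000·0.4200 = 0.4200 m
margins: 0.0800+0.0150+0.0500 = 0.1450 m
S_min ≈ 0.0360+0.0450+0.4200+0.1450  ⇒  S_min = 323/500 m

S_min = 323/500 m = 0.6460 m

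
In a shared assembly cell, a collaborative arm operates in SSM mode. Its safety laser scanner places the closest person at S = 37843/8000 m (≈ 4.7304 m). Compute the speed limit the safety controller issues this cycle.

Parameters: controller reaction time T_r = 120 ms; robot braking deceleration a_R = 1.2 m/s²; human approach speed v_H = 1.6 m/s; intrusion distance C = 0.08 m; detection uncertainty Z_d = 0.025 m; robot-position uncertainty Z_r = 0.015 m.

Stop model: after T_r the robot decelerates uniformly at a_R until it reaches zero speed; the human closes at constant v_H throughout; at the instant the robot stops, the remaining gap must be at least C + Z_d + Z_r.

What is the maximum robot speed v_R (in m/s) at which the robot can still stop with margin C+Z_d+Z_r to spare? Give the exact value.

v_R_max = 39/20 m/s = 1.9500 m/s

collect terms ⇒ (5/12)·v_R² + (109/75)·v_R + (-35347/8000) = 0
  disc = (109/75)² − 4·(5/12)·(-35347/8000) = 3411409/360000 ; √disc = 1847/600
  v_R = (−(109/75) + 1847/600) / (2·(5/12)) = 39/20 m/s
check:
braking lasts T_s = (39/20)/(6/5) = 1.6250 s
reaction-phase robot travel = 1.9500·0.1200 = 0.2340 m
braking distance = 1.9500²/(2·1.2000) = 1.5844 m
person approaches 1.6000·(0.1200+1.6250) = 2.7920 m
margins: 0.0800+0.0250+0.0150 = 0.1200 m
sum ≈ 0.2340+1.5844+2.7920+0.1200 ≈ 4.7304 m = S ✓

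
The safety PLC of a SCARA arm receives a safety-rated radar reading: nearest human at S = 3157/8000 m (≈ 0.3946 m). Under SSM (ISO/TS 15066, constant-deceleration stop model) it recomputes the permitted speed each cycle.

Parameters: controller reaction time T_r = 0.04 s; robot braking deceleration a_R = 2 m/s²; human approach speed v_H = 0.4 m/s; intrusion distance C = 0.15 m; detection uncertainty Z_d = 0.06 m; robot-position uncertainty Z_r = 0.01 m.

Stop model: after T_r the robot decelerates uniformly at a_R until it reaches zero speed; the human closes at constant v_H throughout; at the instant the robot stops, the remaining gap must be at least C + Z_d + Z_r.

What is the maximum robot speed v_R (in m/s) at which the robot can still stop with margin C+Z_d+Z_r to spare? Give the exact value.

quadratic (1/4)·v² + (6/25)·v + (-1269/8000) = 0
  disc = (6/25)² − 4·(1/4)·(-1269/8000) = 8649/40000 ; √disc = 93/200
  v_R = (−(6/25) + 93/200) / (2·(1/4)) = 9/20 m/s
check:
T_s = v_R/a_R = (9/20)/2 = 0.2250 s
robot covers v_R·T_r = 0.4500·0.0400 = 0.0180 m before braking
robot under decel: 0.4500²/(2·2.0000) = 0.0506 m
human over T_r+T_s: 0.4000·(0.0400+0.2250) = 0.1060 m
residual clearance needed = 0.1500+0.0600+0.0100 = 0.2200 m
sum ≈ 0.0180+0.0506+0.1060+0.2200 ≈ 0.3946 m = S ✓

v_R_max = 9/20 m/s = 0.4500 m/s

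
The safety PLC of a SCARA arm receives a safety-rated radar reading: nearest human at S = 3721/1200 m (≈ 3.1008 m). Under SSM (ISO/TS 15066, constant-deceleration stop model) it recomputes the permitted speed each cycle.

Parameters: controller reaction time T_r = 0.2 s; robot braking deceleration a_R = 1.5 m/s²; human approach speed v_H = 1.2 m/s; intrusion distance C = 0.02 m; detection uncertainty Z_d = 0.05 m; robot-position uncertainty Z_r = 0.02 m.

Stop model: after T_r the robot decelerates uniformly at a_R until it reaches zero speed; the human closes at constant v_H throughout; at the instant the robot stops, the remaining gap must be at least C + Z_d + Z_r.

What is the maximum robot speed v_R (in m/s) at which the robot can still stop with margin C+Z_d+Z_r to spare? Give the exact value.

v_R_max = 7/4 m/s = 1.7500 m/s

collect terms ⇒ (1/3)·v_R² + (1)·v_R + (-133/48) = 0
  disc = (1)² − 4·(1/3)·(-133/48) = 169/36 ; √disc = 13/6
  v_R = (−(1) + 13/6) / (2·(1/3)) = 7/4 m/s
check:
T_s = v_R/a_R = (7/4)/(3/2) = 1.1667 s
robot in T_r: 1.7500·0.2000 = 0.3500 m
braking distance = 1.7500²/(2·1.5000) = 1.0208 m
human closes 1.2000·1.3667 = 1.6400 m
residual clearance needed = 0.0200+0.0500+0.0200 = 0.0900 m
sum ≈ 0.3500+1.0208+1.6400+0.0900 ≈ 3.1008 m = S ✓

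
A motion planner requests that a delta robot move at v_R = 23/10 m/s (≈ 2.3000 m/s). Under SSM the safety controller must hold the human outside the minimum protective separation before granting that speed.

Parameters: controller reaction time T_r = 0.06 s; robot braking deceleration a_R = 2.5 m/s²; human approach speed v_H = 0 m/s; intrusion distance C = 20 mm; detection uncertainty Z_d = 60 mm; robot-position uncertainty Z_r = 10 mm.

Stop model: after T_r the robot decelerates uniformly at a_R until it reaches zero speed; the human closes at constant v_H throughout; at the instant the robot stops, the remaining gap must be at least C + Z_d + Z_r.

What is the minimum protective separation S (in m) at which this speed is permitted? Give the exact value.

S_min = 643/500 m = 1.2860 m

stop time T_s = (23/10)/(5/2) = 0.9200 s
reaction-phase robot travel = 2.3000·0.0600 = 0.1380 m
braking distance = 2.3000²/(2·2.5000) = 1.0580 m
person approaches 0.0000·(0.0600+0.9200) = 0.0000 m
margins: 0.0200+0.0600+0.0100 = 0.0900 m
S_min ≈ 0.1380+1.0580+0.0000+0.0900  ⇒  S_min = 643/500 m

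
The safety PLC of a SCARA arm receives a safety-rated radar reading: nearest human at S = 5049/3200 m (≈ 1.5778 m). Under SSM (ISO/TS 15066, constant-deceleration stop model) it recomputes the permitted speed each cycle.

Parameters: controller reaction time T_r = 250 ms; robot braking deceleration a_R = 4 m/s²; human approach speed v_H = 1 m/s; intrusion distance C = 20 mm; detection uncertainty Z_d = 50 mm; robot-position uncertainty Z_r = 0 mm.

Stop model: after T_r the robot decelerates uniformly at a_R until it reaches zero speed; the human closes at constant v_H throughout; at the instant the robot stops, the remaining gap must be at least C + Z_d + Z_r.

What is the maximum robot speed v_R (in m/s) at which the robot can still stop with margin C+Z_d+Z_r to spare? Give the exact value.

collect terms ⇒ (1/8)·v_R² + (1/2)·v_R + (-161/128) = 0
  disc = (1/2)² − 4·(1/8)·(-161/128) = 225/256 ; √disc = 15/16
  v_R = (−(1/2) + 15/16) / (2·(1/8)) = 7/4 m/s
check:
T_s = v_R/a_R = (7/4)/4 = 0.4375 s
reaction-phase robot travel = 1.7500·0.2500 = 0.4375 m
braking distance = 1.7500²/(2·4.0000) = 0.3828 m
human over T_r+T_s: 1.0000·(0.2500+0.4375) = 0.6875 m
residual clearance needed = 0.0200+0.0500+0.0000 = 0.0700 m
sum ≈ 0.4375+0.3828+0.6875+0.0700 ≈ 1.5778 m = S ✓

v_R_max = 7/4 m/s = 1.7500 m/s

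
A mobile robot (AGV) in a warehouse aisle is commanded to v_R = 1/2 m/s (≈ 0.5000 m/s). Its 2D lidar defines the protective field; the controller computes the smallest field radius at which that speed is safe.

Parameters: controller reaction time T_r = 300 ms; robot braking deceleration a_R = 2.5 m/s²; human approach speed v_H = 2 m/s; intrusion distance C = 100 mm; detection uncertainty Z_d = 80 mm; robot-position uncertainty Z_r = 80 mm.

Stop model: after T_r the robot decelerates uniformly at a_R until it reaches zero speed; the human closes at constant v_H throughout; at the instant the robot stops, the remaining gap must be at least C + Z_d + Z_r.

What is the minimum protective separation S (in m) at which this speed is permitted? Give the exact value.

braking lasts T_s = (1/2)/(5/2) = 0.2000 s
robot in T_r: 0.5000·0.3000 = 0.1500 m
braking distance = 0.5000²/(2·2.5000) = 0.0500 m
human closes 2.0000·0.5000 = 1.0000 m
margins: 0.1000+0.0800+0.0800 = 0.2600 m
S_min ≈ 0.1500+0.0500+1.0000+0.2600  ⇒  S_min = 73/50 m

S_min = 73/50 m = 1.4600 m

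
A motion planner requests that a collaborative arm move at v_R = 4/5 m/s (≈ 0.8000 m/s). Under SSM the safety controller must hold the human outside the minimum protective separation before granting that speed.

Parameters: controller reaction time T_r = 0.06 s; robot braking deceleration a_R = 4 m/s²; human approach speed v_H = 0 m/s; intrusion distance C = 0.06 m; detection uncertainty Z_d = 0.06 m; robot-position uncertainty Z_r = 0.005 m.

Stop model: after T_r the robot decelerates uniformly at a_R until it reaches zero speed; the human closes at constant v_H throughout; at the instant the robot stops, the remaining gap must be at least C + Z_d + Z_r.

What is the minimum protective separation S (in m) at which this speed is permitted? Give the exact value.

stop time T_s = (4/5)/4 = 0.2000 s
robot covers v_R·T_r = 0.8000·0.0600 = 0.0480 m before braking
braking distance = 0.8000²/(2·4.0000) = 0.0800 m
person approaches 0.0000·(0.0600+0.2000) = 0.0000 m
margins: 0.0600+0.0600+0.0050 = 0.1250 m
S_min ≈ 0.0480+0.0800+0.0000+0.1250  ⇒  S_min = 253/1000 m

S_min = 253/1000 m = 0.2530 m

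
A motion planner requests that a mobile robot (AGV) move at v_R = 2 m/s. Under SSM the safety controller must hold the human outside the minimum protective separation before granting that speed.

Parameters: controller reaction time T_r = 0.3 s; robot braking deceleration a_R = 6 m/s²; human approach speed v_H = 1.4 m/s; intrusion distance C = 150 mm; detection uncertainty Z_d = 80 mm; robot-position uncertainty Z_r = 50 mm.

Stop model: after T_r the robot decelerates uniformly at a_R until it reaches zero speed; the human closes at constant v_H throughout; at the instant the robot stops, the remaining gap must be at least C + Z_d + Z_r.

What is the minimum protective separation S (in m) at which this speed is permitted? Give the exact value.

T_s = v_R/a_R = 2/6 = 0.3333 s
robot in T_r: 2.0000·0.3000 = 0.6000 m
braking distance = 2.0000²/(2·6.0000) = 0.3333 m
human over T_r+T_s: 1.4000·(0.3000+0.3333) = 0.8867 m
margins: 0.1500+0.0800+0.0500 = 0.2800 m
S_min ≈ 0.6000+0.3333+0.8867+0.2800  ⇒  S_min = 21/10 m

S_min = 21/10 m = 2.1000 m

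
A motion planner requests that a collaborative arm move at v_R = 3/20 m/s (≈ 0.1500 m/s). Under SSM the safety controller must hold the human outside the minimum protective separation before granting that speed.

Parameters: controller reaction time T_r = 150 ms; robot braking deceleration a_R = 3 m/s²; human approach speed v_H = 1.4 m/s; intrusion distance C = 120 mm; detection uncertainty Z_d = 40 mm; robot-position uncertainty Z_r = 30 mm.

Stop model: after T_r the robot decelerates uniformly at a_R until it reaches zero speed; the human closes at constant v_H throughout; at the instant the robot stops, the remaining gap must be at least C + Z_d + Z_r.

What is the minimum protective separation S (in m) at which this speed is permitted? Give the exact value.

S_min = 397/800 m = 0.4963 m

braking lasts T_s = (3/20)/3 = 0.0500 s
robot covers v_R·T_r = 0.1500·0.1500 = 0.0225 m before braking
robot covers 0.1500·0.0500 − ½·3.0000·0.0500² = 0.0037 m while stopping
human closes 1.4000·0.2000 = 0.2800 m
margins: 0.1200+0.0400+0.0300 = 0.1900 m
S_min ≈ 0.0225+0.0037+0.2800+0.1900  ⇒  S_min = 397/800 m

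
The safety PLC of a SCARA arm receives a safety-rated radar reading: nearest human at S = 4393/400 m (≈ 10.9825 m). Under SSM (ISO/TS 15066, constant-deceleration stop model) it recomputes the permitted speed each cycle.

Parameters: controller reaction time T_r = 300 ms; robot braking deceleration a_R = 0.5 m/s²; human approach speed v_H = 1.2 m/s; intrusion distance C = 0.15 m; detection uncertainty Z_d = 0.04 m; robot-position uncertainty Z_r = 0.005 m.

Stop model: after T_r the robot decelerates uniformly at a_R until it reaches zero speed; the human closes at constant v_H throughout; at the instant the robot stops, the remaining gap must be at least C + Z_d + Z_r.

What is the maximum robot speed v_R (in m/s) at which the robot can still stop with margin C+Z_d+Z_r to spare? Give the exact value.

v_R_max = 43/20 m/s = 2.1500 m/s

collect terms ⇒ (1)·v_R² + (27/10)·v_R + (-4171/400) = 0
  disc = (27/10)² − 4·(1)·(-4171/400) = 49 ; √disc = 7
  v_R = (−(27/10) + 7) / (2·(1)) = 43/20 m/s
check:
stop time T_s = (43/20)/(1/2) = 4.3000 s
robot in T_r: 2.1500·0.3000 = 0.6450 m
robot covers 2.1500·4.3000 − ½·0.5000·4.3000² = 4.6225 m while stopping
human closes 1.2000·4.6000 = 5.5200 m
margins: 0.1500+0.0400+0.0050 = 0.1950 m
sum ≈ 0.6450+4.6225+5.5200+0.1950 ≈ 10.9825 m = S ✓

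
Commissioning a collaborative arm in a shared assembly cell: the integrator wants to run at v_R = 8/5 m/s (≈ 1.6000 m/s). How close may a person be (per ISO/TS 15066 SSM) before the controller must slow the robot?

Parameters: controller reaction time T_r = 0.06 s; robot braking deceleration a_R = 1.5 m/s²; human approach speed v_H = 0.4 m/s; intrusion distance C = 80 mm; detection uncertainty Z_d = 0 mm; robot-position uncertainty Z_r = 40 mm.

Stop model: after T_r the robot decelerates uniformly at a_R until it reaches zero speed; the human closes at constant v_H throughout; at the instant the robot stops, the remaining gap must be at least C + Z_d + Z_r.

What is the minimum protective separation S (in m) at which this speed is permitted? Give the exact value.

S_min = 38/25 m = 1.5200 m

stop time T_s = (8/5)/(3/2) = 1.0667 s
robot covers v_R·T_r = 1.6000·0.0600 = 0.0960 m before braking
robot covers 1.6000·1.0667 − ½·1.5000·1.0667² = 0.8533 m while stopping
human closes 0.4000·1.1267 = 0.4507 m
residual clearance needed = 0.0800+0.0000+0.0400 = 0.1200 m
S_min ≈ 0.0960+0.8533+0.4507+0.1200  ⇒  S_min = 38/25 m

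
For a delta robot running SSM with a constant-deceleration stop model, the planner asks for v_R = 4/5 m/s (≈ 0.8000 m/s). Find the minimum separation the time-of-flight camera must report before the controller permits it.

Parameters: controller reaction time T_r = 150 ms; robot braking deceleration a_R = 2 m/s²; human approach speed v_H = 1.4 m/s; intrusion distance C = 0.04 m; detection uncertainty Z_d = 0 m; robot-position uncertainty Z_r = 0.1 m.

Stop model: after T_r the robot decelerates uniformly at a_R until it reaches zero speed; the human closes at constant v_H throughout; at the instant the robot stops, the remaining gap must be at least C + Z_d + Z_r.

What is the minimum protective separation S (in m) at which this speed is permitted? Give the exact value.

S_min = 119/100 m = 1.1900 m

stop time T_s = (4/5)/2 = 0.4000 s
reaction-phase robot travel = 0.8000·0.1500 = 0.1200 m
robot under decel: 0.8000²/(2·2.0000) = 0.1600 m
human over T_r+T_s: 1.4000·(0.1500+0.4000) = 0.7700 m
C+Z_d+Z_r = 0.0400+0.0000+0.1000 = 0.1400 m
S_min ≈ 0.1200+0.1600+0.7700+0.1400  ⇒  S_min = 119/100 m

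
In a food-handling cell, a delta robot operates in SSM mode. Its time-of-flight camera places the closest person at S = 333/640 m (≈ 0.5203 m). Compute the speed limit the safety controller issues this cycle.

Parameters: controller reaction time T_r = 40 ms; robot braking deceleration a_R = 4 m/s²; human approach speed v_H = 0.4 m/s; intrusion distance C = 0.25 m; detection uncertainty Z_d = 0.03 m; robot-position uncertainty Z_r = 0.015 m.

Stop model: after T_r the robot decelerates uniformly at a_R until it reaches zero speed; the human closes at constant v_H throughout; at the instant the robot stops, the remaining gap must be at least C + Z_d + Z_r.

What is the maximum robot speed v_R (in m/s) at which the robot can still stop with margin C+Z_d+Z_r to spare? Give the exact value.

v_R_max = 17/20 m/s = 0.8500 m/s

collect terms ⇒ (1/8)·v_R² + (7/50)·v_R + (-3349/16000) = 0
  disc = (7/50)² − 4·(1/8)·(-3349/16000) = 19881/160000 ; √disc = 141/400
  v_R = (−(7/50) + 141/400) / (2·(1/8)) = 17/20 m/s
check:
stop time T_s = (17/20)/4 = 0.2125 s
reaction-phase robot travel = 0.8500·0.0400 = 0.0340 m
robot covers 0.8500·0.2125 − ½·4.0000·0.2125² = 0.0903 m while stopping
human over T_r+T_s: 0.4000·(0.0400+0.2125) = 0.1010 m
residual clearance needed = 0.2500+0.0300+0.0150 = 0.2950 m
sum ≈ 0.0340+0.0903+0.1010+0.2950 ≈ 0.5203 m = S ✓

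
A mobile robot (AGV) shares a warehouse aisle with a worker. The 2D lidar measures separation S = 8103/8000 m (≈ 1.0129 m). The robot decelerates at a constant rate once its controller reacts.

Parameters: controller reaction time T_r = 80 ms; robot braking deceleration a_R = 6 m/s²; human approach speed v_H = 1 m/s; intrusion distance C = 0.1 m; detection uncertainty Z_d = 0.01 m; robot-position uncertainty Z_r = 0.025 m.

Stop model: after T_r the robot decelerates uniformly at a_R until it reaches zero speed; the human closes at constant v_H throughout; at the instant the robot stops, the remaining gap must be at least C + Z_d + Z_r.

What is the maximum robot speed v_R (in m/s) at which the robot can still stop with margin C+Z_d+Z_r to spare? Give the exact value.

v_R_max = 39/20 m/s = 1.9500 m/s

at the boundary: (1/12)·v² + (37/150)·v + (-6383/8000) = 0
  disc = (37/150)² − 4·(1/12)·(-6383/8000) = 117649/360000 ; √disc = 343/600
  v_R = (−(37/150) + 343/600) / (2·(1/12)) = 39/20 m/s
check:
T_s = v_R/a_R = (39/20)/6 = 0.3250 s
reaction-phase robot travel = 1.9500·0.0800 = 0.1560 m
braking distance = 1.9500²/(2·6.0000) = 0.3169 m
person approaches 1.0000·(0.0800+0.3250) = 0.4050 m
residual clearance needed = 0.1000+0.0100+0.0250 = 0.1350 m
sum ≈ 0.1560+0.3169+0.4050+0.1350 ≈ 1.0129 m = S ✓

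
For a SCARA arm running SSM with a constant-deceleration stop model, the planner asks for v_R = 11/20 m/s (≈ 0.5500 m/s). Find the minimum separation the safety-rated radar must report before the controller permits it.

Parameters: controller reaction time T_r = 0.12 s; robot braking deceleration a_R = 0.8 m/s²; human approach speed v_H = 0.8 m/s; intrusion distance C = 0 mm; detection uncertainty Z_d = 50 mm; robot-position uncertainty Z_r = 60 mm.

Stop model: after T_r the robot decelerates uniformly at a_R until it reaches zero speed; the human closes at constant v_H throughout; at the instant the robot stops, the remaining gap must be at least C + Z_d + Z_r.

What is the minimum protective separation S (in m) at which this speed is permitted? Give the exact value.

T_s = v_R/a_R = (11/20)/(4/5) = 0.6875 s
robot covers v_R·T_r = 0.5500·0.1200 = 0.0660 m before braking
robot under decel: 0.5500²/(2·0.8000) = 0.1891 m
human over T_r+T_s: 0.8000·(0.1200+0.6875) = 0.6460 m
margins: 0.0000+0.0500+0.0600 = 0.1100 m
S_min ≈ 0.0660+0.1891+0.6460+0.1100  ⇒  S_min = 16177/16000 m

S_min = 16177/16000 m = 1.0111 m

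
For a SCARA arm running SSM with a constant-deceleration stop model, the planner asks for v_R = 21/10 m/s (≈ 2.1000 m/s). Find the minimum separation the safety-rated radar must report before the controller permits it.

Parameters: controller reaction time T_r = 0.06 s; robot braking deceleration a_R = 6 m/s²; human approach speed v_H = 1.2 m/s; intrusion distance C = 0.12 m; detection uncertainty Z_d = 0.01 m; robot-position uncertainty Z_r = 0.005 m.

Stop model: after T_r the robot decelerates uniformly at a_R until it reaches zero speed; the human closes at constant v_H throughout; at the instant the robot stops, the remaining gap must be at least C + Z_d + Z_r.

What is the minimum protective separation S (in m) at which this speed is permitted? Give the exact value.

S_min = 2241/2000 m = 1.1205 m

T_s = v_R/a_R = (21/10)/6 = 0.3500 s
reaction-phase robot travel = 2.1000·0.0600 = 0.1260 m
robot under decel: 2.1000²/(2·6.0000) = 0.3675 m
human over T_r+T_s: 1.2000·(0.0600+0.3500) = 0.4920 m
C+Z_d+Z_r = 0.1200+0.0100+0.0050 = 0.1350 m
S_min ≈ 0.1260+0.3675+0.4920+0.1350  ⇒  S_min = 2241/2000 m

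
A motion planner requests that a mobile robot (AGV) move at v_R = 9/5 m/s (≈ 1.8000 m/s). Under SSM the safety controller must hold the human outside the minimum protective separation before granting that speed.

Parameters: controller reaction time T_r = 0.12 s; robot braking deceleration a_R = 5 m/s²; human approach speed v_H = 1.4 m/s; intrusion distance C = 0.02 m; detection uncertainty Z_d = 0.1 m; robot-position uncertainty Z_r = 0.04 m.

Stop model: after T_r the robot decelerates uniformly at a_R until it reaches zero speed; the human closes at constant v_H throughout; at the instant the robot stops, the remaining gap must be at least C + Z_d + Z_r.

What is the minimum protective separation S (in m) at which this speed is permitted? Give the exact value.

T_s = v_R/a_R = (9/5)/5 = 0.3600 s
robot in T_r: 1.8000·0.1200 = 0.2160 m
robot covers 1.8000·0.3600 − ½·5.0000·0.3600² = 0.3240 m while stopping
human closes 1.4000·0.4800 = 0.6720 m
margins: 0.0200+0.1000+0.0400 = 0.1600 m
S_min ≈ 0.2160+0.3240+0.6720+0.1600  ⇒  S_min = 343/250 m

S_min = 343/250 m = 1.3720 m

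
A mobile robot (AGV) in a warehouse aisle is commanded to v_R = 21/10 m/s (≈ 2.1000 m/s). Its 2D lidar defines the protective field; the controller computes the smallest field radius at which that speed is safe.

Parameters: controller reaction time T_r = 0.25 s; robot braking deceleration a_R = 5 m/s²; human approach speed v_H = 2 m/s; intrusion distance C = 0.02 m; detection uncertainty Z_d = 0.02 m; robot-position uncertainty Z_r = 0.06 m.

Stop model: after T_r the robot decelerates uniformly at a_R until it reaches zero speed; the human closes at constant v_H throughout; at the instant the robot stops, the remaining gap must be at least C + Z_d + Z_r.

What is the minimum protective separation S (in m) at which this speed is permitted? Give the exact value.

S_min = 1203/500 m = 2.4060 m

stop time T_s = (21/10)/5 = 0.4200 s
reaction-phase robot travel = 2.1000·0.2500 = 0.5250 m
robot covers 2.1000·0.4200 − ½·5.0000·0.4200² = 0.4410 m while stopping
human closes 2.0000·0.6700 = 1.3400 m
residual clearance needed = 0.0200+0.0200+0.0600 = 0.1000 m
S_min ≈ 0.5250+0.4410+1.3400+0.1000  ⇒  S_min = 1203/500 m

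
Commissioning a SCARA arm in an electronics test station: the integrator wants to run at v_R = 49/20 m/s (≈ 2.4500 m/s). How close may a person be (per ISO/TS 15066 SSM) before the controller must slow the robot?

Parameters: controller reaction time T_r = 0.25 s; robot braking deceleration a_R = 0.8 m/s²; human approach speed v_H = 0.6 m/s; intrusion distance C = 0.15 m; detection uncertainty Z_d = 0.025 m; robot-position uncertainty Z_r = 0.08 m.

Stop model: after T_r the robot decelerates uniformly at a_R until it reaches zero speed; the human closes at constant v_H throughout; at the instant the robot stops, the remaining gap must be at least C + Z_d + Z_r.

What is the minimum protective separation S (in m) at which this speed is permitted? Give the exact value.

S_min = 21141/3200 m = 6.6066 m

braking lasts T_s = (49/20)/(4/5) = 3.0625 s
robot in T_r: 2.4500·0.2500 = 0.6125 m
robot under decel: 2.4500²/(2·0.8000) = 3.7516 m
human over T_r+T_s: 0.6000·(0.2500+3.0625) = 1.9875 m
residual clearance needed = 0.1500+0.0250+0.0800 = 0.2550 m
S_min ≈ 0.6125+3.7516+1.9875+0.2550  ⇒  S_min = 21141/3200 m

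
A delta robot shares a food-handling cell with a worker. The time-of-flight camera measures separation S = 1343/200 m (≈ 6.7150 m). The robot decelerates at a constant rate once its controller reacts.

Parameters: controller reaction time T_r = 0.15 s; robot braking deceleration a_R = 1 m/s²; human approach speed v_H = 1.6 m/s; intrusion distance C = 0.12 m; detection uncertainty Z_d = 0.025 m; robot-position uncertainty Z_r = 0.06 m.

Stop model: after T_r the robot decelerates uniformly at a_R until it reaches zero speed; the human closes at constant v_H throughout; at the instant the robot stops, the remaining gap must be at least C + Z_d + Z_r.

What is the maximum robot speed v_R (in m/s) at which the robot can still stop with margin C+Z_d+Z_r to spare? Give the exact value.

quadratic (1/2)·v² + (7/4)·v + (-627/100) = 0
  disc = (7/4)² − 4·(1/2)·(-627/100) = 6241/400 ; √disc = 79/20
  v_R = (−(7/4) + 79/20) / (2·(1/2)) = 11/5 m/s
check:
T_s = v_R/a_R = (11/5)/1 = 2.2000 s
reaction-phase robot travel = 2.2000·0.1500 = 0.3300 m
robot covers 2.2000·2.2000 − ½·1.0000·2.2000² = 2.4200 m while stopping
person approaches 1.6000·(0.1500+2.2000) = 3.7600 m
margins: 0.1200+0.0250+0.0600 = 0.2050 m
sum ≈ 0.3300+2.4200+3.7600+0.2050 ≈ 6.7150 m = S ✓

v_R_max = 11/5 m/s = 2.2000 m/s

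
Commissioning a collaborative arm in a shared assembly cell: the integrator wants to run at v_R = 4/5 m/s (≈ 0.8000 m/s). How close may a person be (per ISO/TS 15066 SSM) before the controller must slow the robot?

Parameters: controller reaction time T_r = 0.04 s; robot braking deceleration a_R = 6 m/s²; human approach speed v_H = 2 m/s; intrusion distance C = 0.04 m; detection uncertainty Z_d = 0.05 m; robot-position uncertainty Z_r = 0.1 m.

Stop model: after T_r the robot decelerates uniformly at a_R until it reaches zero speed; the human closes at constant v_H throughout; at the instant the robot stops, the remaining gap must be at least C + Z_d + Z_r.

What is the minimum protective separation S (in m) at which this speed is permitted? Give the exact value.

S_min = 311/500 m = 0.6220 m

stop time T_s = (4/5)/6 = 0.1333 s
robot covers v_R·T_r = 0.8000·0.0400 = 0.0320 m before braking
robot covers 0.8000·0.1333 − ½·6.0000·0.1333² = 0.0533 m while stopping
human over T_r+T_s: 2.0000·(0.0400+0.1333) = 0.3467 m
residual clearance needed = 0.0400+0.0500+0.1000 = 0.1900 m
S_min ≈ 0.0320+0.0533+0.3467+0.1900  ⇒  S_min = 311/500 m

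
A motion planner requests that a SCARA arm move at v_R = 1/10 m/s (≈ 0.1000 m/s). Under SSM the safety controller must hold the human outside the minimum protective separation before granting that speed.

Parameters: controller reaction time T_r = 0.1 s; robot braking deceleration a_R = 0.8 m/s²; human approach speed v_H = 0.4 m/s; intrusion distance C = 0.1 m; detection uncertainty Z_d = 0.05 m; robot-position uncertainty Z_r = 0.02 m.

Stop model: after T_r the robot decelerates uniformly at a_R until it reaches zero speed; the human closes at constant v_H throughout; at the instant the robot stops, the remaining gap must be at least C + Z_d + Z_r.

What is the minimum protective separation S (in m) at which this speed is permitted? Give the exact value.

S_min = 221/800 m = 0.2762 m

T_s = v_R/a_R = (1/10)/(4/5) = 0.1250 s
robot covers v_R·T_r = 0.1000·0.1000 = 0.0100 m before braking
robot under decel: 0.1000²/(2·0.8000) = 0.0063 m
human closes 0.4000·0.2250 = 0.0900 m
residual clearance needed = 0.1000+0.0500+0.0200 = 0.1700 m
S_min ≈ 0.0100+0.0063+0.0900+0.1700  ⇒  S_min = 221/800 m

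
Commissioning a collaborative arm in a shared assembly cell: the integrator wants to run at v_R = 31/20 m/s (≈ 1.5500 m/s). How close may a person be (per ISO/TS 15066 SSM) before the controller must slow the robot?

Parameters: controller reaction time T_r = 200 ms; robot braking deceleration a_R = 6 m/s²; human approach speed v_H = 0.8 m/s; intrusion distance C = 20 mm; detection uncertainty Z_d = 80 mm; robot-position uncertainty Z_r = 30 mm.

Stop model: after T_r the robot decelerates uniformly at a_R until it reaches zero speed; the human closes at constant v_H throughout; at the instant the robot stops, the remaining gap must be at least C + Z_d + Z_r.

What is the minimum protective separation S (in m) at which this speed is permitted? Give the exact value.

braking lasts T_s = (31/20)/6 = 0.2583 s
reaction-phase robot travel = 1.5500·0.2000 = 0.3100 m
robot covers 1.5500·0.2583 − ½·6.0000·0.2583² = 0.2002 m while stopping
human closes 0.8000·0.4583 = 0.3667 m
C+Z_d+Z_r = 0.0200+0.0800+0.0300 = 0.1300 m
S_min ≈ 0.3100+0.2002+0.3667+0.1300  ⇒  S_min = 1611/1600 m

S_min = 1611/1600 m = 1.0069 m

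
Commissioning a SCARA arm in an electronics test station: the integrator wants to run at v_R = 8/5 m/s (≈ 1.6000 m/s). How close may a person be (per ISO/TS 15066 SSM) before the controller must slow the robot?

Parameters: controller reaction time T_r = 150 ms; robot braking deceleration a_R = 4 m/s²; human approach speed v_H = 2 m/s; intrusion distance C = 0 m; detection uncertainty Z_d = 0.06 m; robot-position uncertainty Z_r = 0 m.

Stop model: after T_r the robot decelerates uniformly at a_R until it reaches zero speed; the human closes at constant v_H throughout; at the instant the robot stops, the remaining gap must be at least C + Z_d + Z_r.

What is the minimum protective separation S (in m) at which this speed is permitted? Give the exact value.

S_min = 43/25 m = 1.7200 m

stop time T_s = (8/5)/4 = 0.4000 s
reaction-phase robot travel = 1.6000·0.1500 = 0.2400 m
robot under decel: 1.6000²/(2·4.0000) = 0.3200 m
human closes 2.0000·0.5500 = 1.1000 m
margins: 0.0000+0.0600+0.0000 = 0.0600 m
S_min ≈ 0.2400+0.3200+1.1000+0.0600  ⇒  S_min = 43/25 m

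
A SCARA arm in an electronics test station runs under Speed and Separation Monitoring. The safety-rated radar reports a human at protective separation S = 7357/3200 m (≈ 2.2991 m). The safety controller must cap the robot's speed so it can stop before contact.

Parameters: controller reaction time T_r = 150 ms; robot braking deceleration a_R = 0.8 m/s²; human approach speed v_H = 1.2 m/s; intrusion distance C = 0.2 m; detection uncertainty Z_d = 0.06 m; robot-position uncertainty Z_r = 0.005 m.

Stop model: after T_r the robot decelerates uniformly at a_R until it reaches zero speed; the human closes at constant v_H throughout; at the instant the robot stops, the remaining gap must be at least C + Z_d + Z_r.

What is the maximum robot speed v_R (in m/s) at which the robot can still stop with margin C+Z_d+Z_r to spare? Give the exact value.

at the boundary: (5/8)·v² + (33/20)·v + (-5933/3200) = 0
  disc = (33/20)² − 4·(5/8)·(-5933/3200) = 47089/6400 ; √disc = 217/80
  v_R = (−(33/20) + 217/80) / (2·(5/8)) = 17/20 m/s
check:
T_s = v_R/a_R = (17/20)/(4/5) = 1.0625 s
reaction-phase robot travel = 0.8500·0.1500 = 0.1275 m
robot covers 0.8500·1.0625 − ½·0.8000·1.0625² = 0.4516 m while stopping
human closes 1.2000·1.2125 = 1.4550 m
C+Z_d+Z_r = 0.2000+0.0600+0.0050 = 0.2650 m
sum ≈ 0.1275+0.4516+1.4550+0.2650 ≈ 2.2991 m = S ✓

v_R_max = 17/20 m/s = 0.8500 m/s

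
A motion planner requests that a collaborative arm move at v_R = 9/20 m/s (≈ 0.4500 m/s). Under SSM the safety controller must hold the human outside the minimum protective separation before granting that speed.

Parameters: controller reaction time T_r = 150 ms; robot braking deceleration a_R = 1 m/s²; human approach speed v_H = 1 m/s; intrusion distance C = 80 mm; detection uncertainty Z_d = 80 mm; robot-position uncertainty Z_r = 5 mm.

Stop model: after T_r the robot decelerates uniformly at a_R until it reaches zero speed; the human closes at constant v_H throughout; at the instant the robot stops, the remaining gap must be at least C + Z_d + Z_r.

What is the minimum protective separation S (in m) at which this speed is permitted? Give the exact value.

S_min = 747/800 m = 0.9337 m

braking lasts T_s = (9/20)/1 = 0.4500 s
robot in T_r: 0.4500·0.1500 = 0.0675 m
robot under decel: 0.4500²/(2·1.0000) = 0.1013 m
human closes 1.0000·0.6000 = 0.6000 m
residual clearance needed = 0.0800+0.0800+0.0050 = 0.1650 m
S_min ≈ 0.0675+0.1013+0.6000+0.1650  ⇒  S_min = 747/800 m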